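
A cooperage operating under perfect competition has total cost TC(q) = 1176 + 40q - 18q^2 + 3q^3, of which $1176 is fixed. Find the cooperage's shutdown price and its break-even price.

Shutdown price = min AVC. AVC = 40 - 18q + 3q^2, with vertex at q = 3 and minimum $13.
ATC = 1176/q + 40 - 18q + 3q^2. Setting dATC/dq = −1176/q^2 − 18 + 6q = 0 gives q = 7 (since 6·7^3 − 18·7^2 = 1176).
min ATC = 1176/7 + 40 − 18·7 + 3·7^2 = $229. That is the break-even price.
For $13 ≤ P < $229 the firm produces at a loss; below $13 it shuts down.

Shutdown price = $13; break-even price = $229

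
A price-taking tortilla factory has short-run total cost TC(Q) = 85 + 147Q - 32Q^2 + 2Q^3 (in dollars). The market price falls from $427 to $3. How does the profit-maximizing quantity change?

Output falls from 14 to 0 (the firm shuts down)

AVC = 147 - 32Q + 2Q^2, minimized at Q = 8 where min AVC = $19. MC = 147 - 64Q + 6Q^2.
With P = $427 above the shutdown price, P = MC gives Q = 14.
At P = $3 < min AVC = $19, price no longer covers variable cost at any output, so the firm shuts down: Q = 0.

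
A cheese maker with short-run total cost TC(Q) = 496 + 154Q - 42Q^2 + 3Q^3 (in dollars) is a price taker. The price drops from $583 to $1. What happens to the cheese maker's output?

MC = 154 - 84Q + 9Q^2; the shutdown threshold is min AVC = $7 (at Q = 7).
At P = $583 ≥ min AVC, set P = MC on the rising branch: Q = 13.
At P = $1 < min AVC = $7, price no longer covers variable cost at any output, so the firm shuts down: Q = 0.

Output falls from 13 to 0 (the firm shuts down)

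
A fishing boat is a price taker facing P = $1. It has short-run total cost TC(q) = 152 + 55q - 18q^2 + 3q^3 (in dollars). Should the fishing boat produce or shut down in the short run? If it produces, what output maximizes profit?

Shut down

From TC, MC = TC'(q) = 55 - 36q + 9q^2 and AVC = VC/q = 55 - 18q + 3q^2.
AVC is minimized where dAVC/dq = -18 + 6q = 0, at q = 3; min AVC = 55 - 18·3 + 3·3^2 = $28.
Since P = $1 < min AVC = $28, price fails to cover variable cost at any output.
Shutting down limits the loss to fixed cost, $152.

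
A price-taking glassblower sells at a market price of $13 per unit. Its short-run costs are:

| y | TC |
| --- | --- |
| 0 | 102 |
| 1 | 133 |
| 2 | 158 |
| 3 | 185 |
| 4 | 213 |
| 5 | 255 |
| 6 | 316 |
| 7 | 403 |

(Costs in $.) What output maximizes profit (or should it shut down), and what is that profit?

y = 0 (shut down); profit = -$102

Tabulate TR − TC: y=0: -102; y=1: -120; y=2: -132; y=3: -146; y=4: -161; y=5: -190; y=6: -238; y=7: -312.
Profit is highest at y = 0. Equivalently, the lowest AVC in the table is 83/3 ≈ $27.67 at y = 3, and P = $13 falls below it — price never covers variable cost, so the firm shuts down and loses only its fixed cost.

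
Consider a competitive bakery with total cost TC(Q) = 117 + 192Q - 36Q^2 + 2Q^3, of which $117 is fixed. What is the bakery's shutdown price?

The shutdown price is the minimum of AVC. VC = 192Q - 36Q^2 + 2Q^3, so AVC = 192 - 36Q + 2Q^2.
At the minimum of AVC, MC = AVC. MC = 192 - 72Q + 6Q^2; setting MC = AVC gives 4Q^2 - 36Q = 0, so Q = 9. min AVC = 30.
So the shutdown price is $30.

$30 per unit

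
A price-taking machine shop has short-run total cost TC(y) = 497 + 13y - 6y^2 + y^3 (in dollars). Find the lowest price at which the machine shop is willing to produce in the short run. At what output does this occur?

$4 per unit, at y = 3

The firm shuts down when price falls below the minimum of average variable cost. AVC = VC/y = 13 - 6y + y^2.
At the minimum of AVC, MC = AVC. MC = 13 - 12y + 3y^2; setting MC = AVC gives 2y^2 - 6y = 0, so y = 3. min AVC = 4.
The firm shuts down for any P below $4.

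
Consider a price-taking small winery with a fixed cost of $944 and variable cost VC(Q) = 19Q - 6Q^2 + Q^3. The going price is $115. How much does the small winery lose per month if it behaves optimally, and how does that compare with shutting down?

AVC = 19 - 6Q + Q^2; min AVC = $10 at Q = 3. Since P = $115 ≥ min AVC, the firm produces.
With MC = 19 - 12Q + 3Q^2, P = MC on the upward-sloping part at Q* = 8.
TR = 115·8 = 920. TC = 944 + 280 = 1224. Profit = 920 − 1224 = -$304.
Shutting down would mean losing the fixed cost of $944, so operating at a loss of $304 is better by $640.

Profit = -$304 at Q = 8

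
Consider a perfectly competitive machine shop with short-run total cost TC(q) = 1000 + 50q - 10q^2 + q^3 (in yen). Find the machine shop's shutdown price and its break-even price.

AVC = 50 - 10q + q^2; minimized at q = 5, giving min AVC = ¥25. That is the shutdown price.
ATC = 1000/q + 50 - 10q + q^2. Setting dATC/dq = −1000/q^2 − 10 + 2q = 0 gives q = 10 (since 2·10^3 − 10·10^2 = 1000).
min ATC = 1000/10 + 50 − 10·10 + 10^2 = ¥150. That is the break-even price.
Between these two prices the firm operates at a loss; above ¥150 it earns a profit.

Shutdown price = ¥25; break-even price = ¥150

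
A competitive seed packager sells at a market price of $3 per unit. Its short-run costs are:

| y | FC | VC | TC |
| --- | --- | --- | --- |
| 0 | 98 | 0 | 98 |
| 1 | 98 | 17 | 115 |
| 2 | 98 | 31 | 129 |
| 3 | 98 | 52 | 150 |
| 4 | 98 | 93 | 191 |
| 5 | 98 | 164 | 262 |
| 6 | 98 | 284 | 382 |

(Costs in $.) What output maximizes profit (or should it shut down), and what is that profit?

Profit at each row (π = 3y − TC): y=0: -98; y=1: -112; y=2: -123; y=3: -141; y=4: -179; y=5: -247; y=6: -364.
Profit is highest at y = 0. Equivalently, the lowest AVC in the table is 31/2 ≈ $15.50 at y = 2, and P = $3 falls below it — price never covers variable cost, so the firm shuts down and loses only its fixed cost.

y = 0 (shut down); profit = -$98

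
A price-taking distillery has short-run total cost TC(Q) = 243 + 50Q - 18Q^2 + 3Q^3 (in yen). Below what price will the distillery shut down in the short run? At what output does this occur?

¥23 per unit, at Q = 3

Short-run supply begins at min AVC. From VC = 50Q - 18Q^2 + 3Q^3, AVC = 50 - 18Q + 3Q^2.
dAVC/dQ = -18 + 6Q = 0 gives Q = 3. min AVC = 50 - 18·3 + 3·3^2 = 23.
So the shutdown price is ¥23.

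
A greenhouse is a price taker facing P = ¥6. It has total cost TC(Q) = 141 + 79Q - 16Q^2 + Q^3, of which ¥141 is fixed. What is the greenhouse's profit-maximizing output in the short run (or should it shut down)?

Variable cost is VC = 79Q - 16Q^2 + Q^3, so AVC = VC/Q = 79 - 16Q + Q^2 and MC = dTC/dQ = 79 - 32Q + 3Q^2.
The AVC parabola has its vertex at Q = 16/2 = 8, where AVC = 79 - 16·8 + 8^2 = ¥15.
With P < min AVC (¥6 < ¥15), every unit sold adds to the loss.
Shutting down limits the loss to fixed cost, ¥141.

Shut down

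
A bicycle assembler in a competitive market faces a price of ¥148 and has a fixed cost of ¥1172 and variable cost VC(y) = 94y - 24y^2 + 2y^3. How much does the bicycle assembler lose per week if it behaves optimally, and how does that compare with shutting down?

AVC = 94 - 24y + 2y^2; min AVC = ¥22 at y = 6. Since P = ¥148 ≥ min AVC, the firm produces.
MC = 94 - 48y + 6y^2. Setting P = MC and taking the root on the rising branch gives y* = 9.
TR = 148·9 = 1332. TC = 1172 + 360 = 1532. Profit = 1332 − 1532 = -¥200.
By producing, the firm covers all variable cost plus ¥972 of fixed cost; shutting down would lose the full ¥1172.

Profit = -¥200 at y = 9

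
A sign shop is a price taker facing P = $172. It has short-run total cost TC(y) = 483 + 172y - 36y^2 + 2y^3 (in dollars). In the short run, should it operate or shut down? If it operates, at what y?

Produce at y = 12

Strip out fixed cost: VC = 172y - 36y^2 + 2y^3. Then AVC = 172 - 36y + 2y^2 and MC = 172 - 72y + 6y^2.
AVC hits its minimum where MC = AVC, at y = 9, giving min AVC = 172 - 36·9 + 2·9^2 = $10.
Since P = $172 ≥ min AVC = $10, price covers variable cost and the firm should produce.
Set P = MC: 172 = 172 - 72y + 6y^2 → -72y + 6y^2 = 0. The roots are y = 0 and y = 12; the profit-maximizing output is on the rising part of MC, so y* = 12.
Check: AVC at y = 12 is $28 ≤ P, so revenue covers variable cost.
Profit = P·y − TC = 172·12 − 819 = $1245.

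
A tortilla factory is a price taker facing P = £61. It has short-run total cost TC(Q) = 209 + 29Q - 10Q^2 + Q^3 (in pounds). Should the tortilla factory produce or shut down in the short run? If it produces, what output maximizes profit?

Variable cost is VC = 29Q - 10Q^2 + Q^3, so AVC = VC/Q = 29 - 10Q + Q^2 and MC = dTC/dQ = 29 - 20Q + 3Q^2.
AVC hits its minimum where MC = AVC, at Q = 5, giving min AVC = 29 - 10·5 + 5^2 = £4.
Because £61 ≥ £4, revenue can cover variable cost; the firm operates.
P = MC gives -32 - 20Q + 3Q^2 = 0, with roots -4/3 and 8. Take the larger (rising MC): Q* = 8.
Check: AVC at Q = 8 is £13 ≤ P, so revenue covers variable cost.
Profit = P·Q − TC = 61·8 − 313 = £175.

Produce at Q = 8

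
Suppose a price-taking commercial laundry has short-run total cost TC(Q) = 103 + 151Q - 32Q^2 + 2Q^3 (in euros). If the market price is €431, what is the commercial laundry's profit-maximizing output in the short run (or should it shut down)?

Produce at Q = 14

Variable cost is VC = 151Q - 32Q^2 + 2Q^3, so AVC = VC/Q = 151 - 32Q + 2Q^2 and MC = dTC/dQ = 151 - 64Q + 6Q^2.
AVC is minimized where dAVC/dQ = -32 + 4Q = 0, at Q = 8; min AVC = 151 - 32·8 + 2·8^2 = €23.
Since P = €431 ≥ min AVC = €23, price covers variable cost and the firm should produce.
Set P = MC: 431 = 151 - 64Q + 6Q^2 → -280 - 64Q + 6Q^2 = 0. The roots are Q = -10/3 and Q = 14; the profit-maximizing output is on the rising part of MC, so Q* = 14.
Check: AVC at Q = 14 is €95 ≤ P, so revenue covers variable cost.
Profit = P·Q − TC = 431·14 − 1433 = €4601.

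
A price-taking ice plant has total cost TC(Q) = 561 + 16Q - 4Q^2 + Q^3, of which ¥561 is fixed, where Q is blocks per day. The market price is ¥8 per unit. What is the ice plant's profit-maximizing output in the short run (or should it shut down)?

Shut down

Variable cost is VC = 16Q - 4Q^2 + Q^3, so AVC = VC/Q = 16 - 4Q + Q^2 and MC = dTC/dQ = 16 - 8Q + 3Q^2.
The AVC parabola has its vertex at Q = 4/2 = 2, where AVC = 16 - 4·2 + 2^2 = ¥12.
P = ¥8 lies below min AVC = ¥12; no output level covers variable cost.
Shutting down limits the loss to fixed cost, ¥561.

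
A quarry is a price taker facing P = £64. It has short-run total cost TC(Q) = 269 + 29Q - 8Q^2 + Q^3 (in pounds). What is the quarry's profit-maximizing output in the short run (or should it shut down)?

Variable cost is VC = 29Q - 8Q^2 + Q^3, so AVC = VC/Q = 29 - 8Q + Q^2 and MC = dTC/dQ = 29 - 16Q + 3Q^2.
The AVC parabola has its vertex at Q = 8/2 = 4, where AVC = 29 - 8·4 + 4^2 = £13.
Since P = £64 ≥ min AVC = £13, price covers variable cost and the firm should produce.
Solving P = MC: -35 - 16Q + 3Q^2 = 0 ⇒ Q = -5/3 or 7. On the upward-sloping branch, Q* = 7.
Check: AVC at Q = 7 is £22 ≤ P, so revenue covers variable cost.
Profit = P·Q − TC = 64·7 − 423 = £25.

Produce at Q = 7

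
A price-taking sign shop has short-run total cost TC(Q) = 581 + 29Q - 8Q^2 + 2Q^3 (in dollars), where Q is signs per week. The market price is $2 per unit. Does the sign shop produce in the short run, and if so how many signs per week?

Shut down

Variable cost is VC = 29Q - 8Q^2 + 2Q^3, so AVC = VC/Q = 29 - 8Q + 2Q^2 and MC = dTC/dQ = 29 - 16Q + 6Q^2.
AVC is minimized where dAVC/dQ = -8 + 4Q = 0, at Q = 2; min AVC = 29 - 8·2 + 2·2^2 = $21.
With P < min AVC ($2 < $21), every unit sold adds to the loss.
Shutting down limits the loss to fixed cost, $581.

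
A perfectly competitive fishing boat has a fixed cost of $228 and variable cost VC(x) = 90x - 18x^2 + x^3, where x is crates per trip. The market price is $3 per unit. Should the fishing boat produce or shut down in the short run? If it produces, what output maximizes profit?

Shut down

Variable cost is VC = 90x - 18x^2 + x^3, so AVC = VC/x = 90 - 18x + x^2 and MC = dTC/dx = 90 - 36x + 3x^2.
The AVC parabola has its vertex at x = 18/2 = 9, where AVC = 90 - 18·9 + 9^2 = $9.
Since P = $3 < min AVC = $9, price fails to cover variable cost at any output.
Best response: produce nothing and absorb the $228 fixed cost.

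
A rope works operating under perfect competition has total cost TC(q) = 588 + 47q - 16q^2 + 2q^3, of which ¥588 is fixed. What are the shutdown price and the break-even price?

AVC = 47 - 16q + 2q^2; minimized at q = 4, giving min AVC = ¥15. That is the shutdown price.
ATC = 588/q + 47 - 16q + 2q^2. Setting dATC/dq = −588/q^2 − 16 + 4q = 0 gives q = 7 (since 4·7^3 − 16·7^2 = 588).
min ATC = 588/7 + 47 − 16·7 + 2·7^2 = ¥117. That is the break-even price.
For ¥15 ≤ P < ¥117 the firm produces at a loss; below ¥15 it shuts down.

Shutdown price = ¥15; break-even price = ¥117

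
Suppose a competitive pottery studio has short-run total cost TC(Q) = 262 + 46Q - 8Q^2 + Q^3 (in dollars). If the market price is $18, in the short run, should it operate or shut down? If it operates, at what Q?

From TC, MC = TC'(Q) = 46 - 16Q + 3Q^2 and AVC = VC/Q = 46 - 8Q + Q^2.
AVC is minimized where dAVC/dQ = -8 + 2Q = 0, at Q = 4; min AVC = 46 - 8·4 + 4^2 = $30.
Since P = $18 < min AVC = $30, price fails to cover variable cost at any output.
Best response: produce nothing and absorb the $262 fixed cost.

Shut down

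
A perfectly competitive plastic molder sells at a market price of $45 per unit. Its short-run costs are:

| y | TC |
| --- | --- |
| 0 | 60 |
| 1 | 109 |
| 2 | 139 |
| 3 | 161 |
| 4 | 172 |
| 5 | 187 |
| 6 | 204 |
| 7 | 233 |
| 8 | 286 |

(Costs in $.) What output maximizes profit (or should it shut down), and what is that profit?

Compute π = P·y − TC at each output: y=0: -60; y=1: -64; y=2: -49; y=3: -26; y=4: 8; y=5: 38; y=6: 66; y=7: 82; y=8: 74.
Profit is maximized at y = 7. AVC there is 173/7 = $24.71 ≤ P, so producing beats shutting down (which would give -$60).

y = 7; profit = $82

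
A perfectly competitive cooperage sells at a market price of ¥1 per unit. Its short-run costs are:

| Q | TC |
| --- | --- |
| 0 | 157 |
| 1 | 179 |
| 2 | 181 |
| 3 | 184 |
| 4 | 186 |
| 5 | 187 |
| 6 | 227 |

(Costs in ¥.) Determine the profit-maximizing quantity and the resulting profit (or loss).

Q = 0 (shut down); profit = -¥157

Compute π = P·Q − TC at each output: Q=0: -157; Q=1: -178; Q=2: -179; Q=3: -181; Q=4: -182; Q=5: -182; Q=6: -221.
Profit is highest at Q = 0. Equivalently, the lowest AVC in the table is 30/5 ≈ ¥6 at Q = 5, and P = ¥1 falls below it — price never covers variable cost, so the firm shuts down and loses only its fixed cost.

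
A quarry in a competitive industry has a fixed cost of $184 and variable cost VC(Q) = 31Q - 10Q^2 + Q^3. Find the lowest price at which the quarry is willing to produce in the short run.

Short-run supply begins at min AVC. From VC = 31Q - 10Q^2 + Q^3, AVC = 31 - 10Q + Q^2.
dAVC/dQ = -10 + 2Q = 0 gives Q = 5. min AVC = 31 - 10·5 + 5^2 = 6.
For P < $6 the firm produces nothing.

$6 per unit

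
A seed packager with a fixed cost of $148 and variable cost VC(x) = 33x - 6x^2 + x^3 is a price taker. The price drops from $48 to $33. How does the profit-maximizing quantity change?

Output falls from 5 to 4

MC = 33 - 12x + 3x^2; the shutdown threshold is min AVC = $24 (at x = 3).
With P = $48 above the shutdown price, P = MC gives x = 5.
At P = $33 ≥ min AVC, set P = MC: x = 4. The firm stays open but cuts output.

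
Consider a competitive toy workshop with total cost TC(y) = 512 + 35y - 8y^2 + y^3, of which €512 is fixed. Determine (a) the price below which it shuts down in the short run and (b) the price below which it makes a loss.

Shutdown price = €19; break-even price = €99

Shutdown price = min AVC. AVC = 35 - 8y + y^2, with vertex at y = 4 and minimum €19.
ATC = 512/y + 35 - 8y + y^2. Setting dATC/dy = −512/y^2 − 8 + 2y = 0 gives y = 8 (since 2·8^3 − 8·8^2 = 512).
min ATC = 512/8 + 35 − 8·8 + 8^2 = €99. That is the break-even price.
For €19 ≤ P < €99 the firm produces at a loss; below €19 it shuts down.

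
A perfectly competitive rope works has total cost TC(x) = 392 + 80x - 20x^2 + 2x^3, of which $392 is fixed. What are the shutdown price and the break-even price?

Shutdown price = $30; break-even price = $94

AVC = 80 - 20x + 2x^2; minimized at x = 5, giving min AVC = $30. That is the shutdown price.
ATC = 392/x + 80 - 20x + 2x^2. Setting dATC/dx = −392/x^2 − 20 + 4x = 0 gives x = 7 (since 4·7^3 − 20·7^2 = 392).
min ATC = 392/7 + 80 − 20·7 + 2·7^2 = $94. That is the break-even price.
Between these two prices the firm operates at a loss; above $94 it earns a profit.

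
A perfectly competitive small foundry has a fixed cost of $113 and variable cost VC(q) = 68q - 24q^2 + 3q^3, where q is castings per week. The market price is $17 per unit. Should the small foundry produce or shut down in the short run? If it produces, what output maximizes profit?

Shut down

Strip out fixed cost: VC = 68q - 24q^2 + 3q^3. Then AVC = 68 - 24q + 3q^2 and MC = 68 - 48q + 9q^2.
AVC is minimized where dAVC/dq = -24 + 6q = 0, at q = 4; min AVC = 68 - 24·4 + 3·4^2 = $20.
Since P = $17 < min AVC = $20, price fails to cover variable cost at any output.
Shutting down limits the loss to fixed cost, $113.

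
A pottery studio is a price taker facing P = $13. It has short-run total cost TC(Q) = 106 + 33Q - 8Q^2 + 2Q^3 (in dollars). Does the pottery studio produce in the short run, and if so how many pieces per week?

Variable cost is VC = 33Q - 8Q^2 + 2Q^3, so AVC = VC/Q = 33 - 8Q + 2Q^2 and MC = dTC/dQ = 33 - 16Q + 6Q^2.
AVC hits its minimum where MC = AVC, at Q = 2, giving min AVC = 33 - 8·2 + 2·2^2 = $25.
With P < min AVC ($13 < $25), every unit sold adds to the loss.
Shutting down limits the loss to fixed cost, $106.

Shut down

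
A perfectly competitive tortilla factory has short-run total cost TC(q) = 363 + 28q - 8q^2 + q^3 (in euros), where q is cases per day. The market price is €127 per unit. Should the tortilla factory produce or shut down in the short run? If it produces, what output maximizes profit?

Strip out fixed cost: VC = 28q - 8q^2 + q^3. Then AVC = 28 - 8q + q^2 and MC = 28 - 16q + 3q^2.
The AVC parabola has its vertex at q = 8/2 = 4, where AVC = 28 - 8·4 + 4^2 = €12.
P = €127 exceeds min AVC = €12, so the firm stays open.
P = MC gives -99 - 16q + 3q^2 = 0, with roots -11/3 and 9. Take the larger (rising MC): q* = 9.
Check: AVC at q = 9 is €37 ≤ P, so revenue covers variable cost.
Profit = P·q − TC = 127·9 − 696 = €447.

Produce at q = 9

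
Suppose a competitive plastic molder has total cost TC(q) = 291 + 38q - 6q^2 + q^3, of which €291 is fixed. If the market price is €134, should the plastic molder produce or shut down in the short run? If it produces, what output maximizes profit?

Produce at q = 8

From TC, MC = TC'(q) = 38 - 12q + 3q^2 and AVC = VC/q = 38 - 6q + q^2.
AVC hits its minimum where MC = AVC, at q = 3, giving min AVC = 38 - 6·3 + 3^2 = €29.
Because €134 ≥ €29, revenue can cover variable cost; the firm operates.
P = MC gives -96 - 12q + 3q^2 = 0, with roots -4 and 8. Take the larger (rising MC): q* = 8.
Check: AVC at q = 8 is €54 ≤ P, so revenue covers variable cost.
Profit = P·q − TC = 134·8 − 723 = €349.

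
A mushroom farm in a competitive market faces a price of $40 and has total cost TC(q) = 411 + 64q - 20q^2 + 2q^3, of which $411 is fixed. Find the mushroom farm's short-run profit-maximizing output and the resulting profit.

Profit = -$267 at q = 6

AVC = 64 - 20q + 2q^2 has its minimum $14 at q = 5; price $40 clears that bar, so the firm operates.
With MC = 64 - 40q + 6q^2, P = MC on the upward-sloping part at q* = 6.
TR = 40·6 = 240. TC = 411 + 96 = 507. Profit = 240 − 507 = -$267.
That loss of $267 beats the $411 the firm would lose by shutting down; producing recovers $144 of fixed cost.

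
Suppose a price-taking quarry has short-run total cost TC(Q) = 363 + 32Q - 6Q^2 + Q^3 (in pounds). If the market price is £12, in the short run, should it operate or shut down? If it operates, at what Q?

Strip out fixed cost: VC = 32Q - 6Q^2 + Q^3. Then AVC = 32 - 6Q + Q^2 and MC = 32 - 12Q + 3Q^2.
The AVC parabola has its vertex at Q = 6/2 = 3, where AVC = 32 - 6·3 + 3^2 = £23.
Since P = £12 < min AVC = £23, price fails to cover variable cost at any output.
Shutting down limits the loss to fixed cost, £363.

Shut down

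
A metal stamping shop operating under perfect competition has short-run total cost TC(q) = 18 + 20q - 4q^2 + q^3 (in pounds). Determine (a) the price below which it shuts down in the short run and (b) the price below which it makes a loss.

Shutdown price = min AVC. AVC = 20 - 4q + q^2, with vertex at q = 2 and minimum £16.
ATC = 18/q + 20 - 4q + q^2. Setting dATC/dq = −18/q^2 − 4 + 2q = 0 gives q = 3 (since 2·3^3 − 4·3^2 = 18).
min ATC = 18/3 + 20 − 4·3 + 3^2 = £23. That is the break-even price.
Between these two prices the firm operates at a loss; above £23 it earns a profit.

Shutdown price = £16; break-even price = £23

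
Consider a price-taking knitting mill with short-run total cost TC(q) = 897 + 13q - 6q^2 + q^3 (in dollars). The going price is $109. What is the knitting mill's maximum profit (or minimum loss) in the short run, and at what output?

AVC = 13 - 6q + q^2 has its minimum $4 at q = 3; price $109 clears that bar, so the firm operates.
With MC = 13 - 12q + 3q^2, P = MC on the upward-sloping part at q* = 8.
TR = 109·8 = 872. TC = 897 + 232 = 1129. Profit = 872 − 1129 = -$257.
Shutting down would mean losing the fixed cost of $897, so operating at a loss of $257 is better by $640.

Profit = -$257 at q = 8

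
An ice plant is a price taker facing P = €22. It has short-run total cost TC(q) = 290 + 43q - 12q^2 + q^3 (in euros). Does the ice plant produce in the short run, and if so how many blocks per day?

Produce at q = 7

Variable cost is VC = 43q - 12q^2 + q^3, so AVC = VC/q = 43 - 12q + q^2 and MC = dTC/dq = 43 - 24q + 3q^2.
AVC is minimized where dAVC/dq = -12 + 2q = 0, at q = 6; min AVC = 43 - 12·6 + 6^2 = €7.
P = €22 exceeds min AVC = €7, so the firm stays open.
P = MC gives 21 - 24q + 3q^2 = 0, with roots 1 and 7. Take the larger (rising MC): q* = 7.
Check: AVC at q = 7 is €8 ≤ P, so revenue covers variable cost.
Profit = P·q − TC = 22·7 − 346 = -€192, a loss, but smaller than the €290 fixed cost the firm would lose by shutting down.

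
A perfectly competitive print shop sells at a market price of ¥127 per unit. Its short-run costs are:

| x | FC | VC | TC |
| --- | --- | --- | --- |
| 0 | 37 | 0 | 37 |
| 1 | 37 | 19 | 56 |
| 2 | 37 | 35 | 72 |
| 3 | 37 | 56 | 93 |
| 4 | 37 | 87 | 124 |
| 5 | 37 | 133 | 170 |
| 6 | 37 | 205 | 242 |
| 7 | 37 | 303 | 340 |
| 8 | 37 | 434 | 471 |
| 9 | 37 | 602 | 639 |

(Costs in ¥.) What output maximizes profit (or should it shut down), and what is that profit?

Tabulate TR − TC: x=0: -37; x=1: 71; x=2: 182; x=3: 288; x=4: 384; x=5: 465; x=6: 520; x=7: 549; x=8: 545; x=9: 504.
Profit is maximized at x = 7. AVC there is 303/7 = ¥43.29 ≤ P, so producing beats shutting down (which would give -¥37).

x = 7; profit = ¥549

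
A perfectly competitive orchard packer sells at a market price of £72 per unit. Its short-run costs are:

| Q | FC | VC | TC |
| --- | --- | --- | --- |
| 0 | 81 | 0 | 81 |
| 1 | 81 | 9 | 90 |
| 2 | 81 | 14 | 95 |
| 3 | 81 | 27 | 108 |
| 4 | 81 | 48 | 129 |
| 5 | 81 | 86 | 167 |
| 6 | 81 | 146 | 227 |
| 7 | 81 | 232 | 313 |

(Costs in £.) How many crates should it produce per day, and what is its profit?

Q = 6; profit = £205

Compute π = P·Q − TC at each output: Q=0: -81; Q=1: -18; Q=2: 49; Q=3: 108; Q=4: 159; Q=5: 193; Q=6: 205; Q=7: 191.
Profit is maximized at Q = 6. AVC there is 146/6 = £24.33 ≤ P, so producing beats shutting down (which would give -£81).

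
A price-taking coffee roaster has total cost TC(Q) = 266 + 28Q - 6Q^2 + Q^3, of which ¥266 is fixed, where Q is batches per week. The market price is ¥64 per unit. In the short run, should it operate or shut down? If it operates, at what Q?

Produce at Q = 6

From TC, MC = TC'(Q) = 28 - 12Q + 3Q^2 and AVC = VC/Q = 28 - 6Q + Q^2.
AVC hits its minimum where MC = AVC, at Q = 3, giving min AVC = 28 - 6·3 + 3^2 = ¥19.
P = ¥64 exceeds min AVC = ¥19, so the firm stays open.
Set P = MC: 64 = 28 - 12Q + 3Q^2 → -36 - 12Q + 3Q^2 = 0. The roots are Q = -2 and Q = 6; the profit-maximizing output is on the rising part of MC, so Q* = 6.
Check: AVC at Q = 6 is ¥28 ≤ P, so revenue covers variable cost.
Profit = P·Q − TC = 64·6 − 434 = -¥50, a loss, but smaller than the ¥266 fixed cost the firm would lose by shutting down.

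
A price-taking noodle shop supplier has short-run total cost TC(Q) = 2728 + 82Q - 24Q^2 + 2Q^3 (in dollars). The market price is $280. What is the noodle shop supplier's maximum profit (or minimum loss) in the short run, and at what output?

Profit = -$308 at Q = 11

AVC = 82 - 24Q + 2Q^2 has its minimum $10 at Q = 6; price $280 clears that bar, so the firm operates.
With MC = 82 - 48Q + 6Q^2, P = MC on the upward-sloping part at Q* = 11.
TR = 280·11 = 3080. TC = 2728 + 660 = 3388. Profit = 3080 − 3388 = -$308.
Shutting down would mean losing the fixed cost of $2728, so operating at a loss of $308 is better by $2420.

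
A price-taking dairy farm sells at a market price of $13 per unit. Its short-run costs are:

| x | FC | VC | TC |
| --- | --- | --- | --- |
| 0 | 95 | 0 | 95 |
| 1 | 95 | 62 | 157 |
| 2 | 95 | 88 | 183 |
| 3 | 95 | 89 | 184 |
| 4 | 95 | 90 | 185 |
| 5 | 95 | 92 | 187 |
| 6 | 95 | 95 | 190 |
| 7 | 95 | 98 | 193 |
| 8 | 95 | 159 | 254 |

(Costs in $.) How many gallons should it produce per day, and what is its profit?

Tabulate TR − TC: x=0: -95; x=1: -144; x=2: -157; x=3: -145; x=4: -133; x=5: -122; x=6: -112; x=7: -102; x=8: -150.
Profit is highest at x = 0. Equivalently, the lowest AVC in the table is 98/7 ≈ $14 at x = 7, and P = $13 falls below it — price never covers variable cost, so the firm shuts down and loses only its fixed cost.

x = 0 (shut down); profit = -$95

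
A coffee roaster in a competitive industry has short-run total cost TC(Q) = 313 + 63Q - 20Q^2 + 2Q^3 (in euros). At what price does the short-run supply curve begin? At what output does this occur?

€13 per unit, at Q = 5

Short-run supply begins at min AVC. From VC = 63Q - 20Q^2 + 2Q^3, AVC = 63 - 20Q + 2Q^2.
dAVC/dQ = -20 + 4Q = 0 gives Q = 5. min AVC = 63 - 20·5 + 2·5^2 = 13.
For P < €13 the firm produces nothing.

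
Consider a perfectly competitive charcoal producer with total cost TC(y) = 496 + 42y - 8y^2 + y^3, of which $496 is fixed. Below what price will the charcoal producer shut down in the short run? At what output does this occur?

The shutdown price is the minimum of AVC. VC = 42y - 8y^2 + y^3, so AVC = 42 - 8y + y^2.
dAVC/dy = -8 + 2y = 0 gives y = 4. min AVC = 42 - 8·4 + 4^2 = 26.
So the shutdown price is $26.

$26 per unit, at y = 4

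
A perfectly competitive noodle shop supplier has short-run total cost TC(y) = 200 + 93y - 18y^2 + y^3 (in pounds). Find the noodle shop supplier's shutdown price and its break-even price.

Shutdown price = min AVC. AVC = 93 - 18y + y^2, with vertex at y = 9 and minimum £12.
ATC = 200/y + 93 - 18y + y^2. Setting dATC/dy = −200/y^2 − 18 + 2y = 0 gives y = 10 (since 2·10^3 − 18·10^2 = 200).
min ATC = 200/10 + 93 − 18·10 + 10^2 = £33. That is the break-even price.
Between these two prices the firm operates at a loss; above £33 it earns a profit.

Shutdown price = £12; break-even price = £33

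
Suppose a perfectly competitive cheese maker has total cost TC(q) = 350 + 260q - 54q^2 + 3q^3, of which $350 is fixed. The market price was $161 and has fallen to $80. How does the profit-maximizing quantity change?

Output falls from 11 to 10

AVC = 260 - 54q + 3q^2, minimized at q = 9 where min AVC = $17. MC = 260 - 108q + 9q^2.
At P = $161 ≥ min AVC, set P = MC on the rising branch: q = 11.
At P = $80 ≥ min AVC, set P = MC: q = 10. The firm stays open but cuts output.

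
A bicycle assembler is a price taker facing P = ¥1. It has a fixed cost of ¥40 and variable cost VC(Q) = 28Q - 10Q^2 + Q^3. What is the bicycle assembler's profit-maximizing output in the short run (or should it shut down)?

Shut down

From TC, MC = TC'(Q) = 28 - 20Q + 3Q^2 and AVC = VC/Q = 28 - 10Q + Q^2.
The AVC parabola has its vertex at Q = 10/2 = 5, where AVC = 28 - 10·5 + 5^2 = ¥3.
With P < min AVC (¥1 < ¥3), every unit sold adds to the loss.
Shutting down limits the loss to fixed cost, ¥40.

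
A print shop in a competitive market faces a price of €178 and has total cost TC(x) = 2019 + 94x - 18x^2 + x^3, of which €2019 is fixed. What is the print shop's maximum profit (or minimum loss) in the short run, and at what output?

Profit = -€59 at x = 14

AVC = 94 - 18x + x^2; min AVC = €13 at x = 9. Since P = €178 ≥ min AVC, the firm produces.
With MC = 94 - 36x + 3x^2, P = MC on the upward-sloping part at x* = 14.
TR = 178·14 = 2492. TC = 2019 + 532 = 2551. Profit = 2492 − 2551 = -€59.
Shutting down would mean losing the fixed cost of €2019, so operating at a loss of €59 is better by €1960.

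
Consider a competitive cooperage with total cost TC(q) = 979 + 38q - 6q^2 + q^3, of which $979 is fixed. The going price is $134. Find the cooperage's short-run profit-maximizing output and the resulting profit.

Profit = -$339 at q = 8

AVC = 38 - 6q + q^2 has its minimum $29 at q = 3; price $134 clears that bar, so the firm operates.
MC = 38 - 12q + 3q^2. Setting P = MC and taking the root on the rising branch gives q* = 8.
TR = 134·8 = 1072. TC = 979 + 432 = 1411. Profit = 1072 − 1411 = -$339.
Shutting down would mean losing the fixed cost of $979, so operating at a loss of $339 is better by $640.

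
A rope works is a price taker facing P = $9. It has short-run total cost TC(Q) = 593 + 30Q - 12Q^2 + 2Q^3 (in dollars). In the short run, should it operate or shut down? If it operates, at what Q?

Shut down

Variable cost is VC = 30Q - 12Q^2 + 2Q^3, so AVC = VC/Q = 30 - 12Q + 2Q^2 and MC = dTC/dQ = 30 - 24Q + 6Q^2.
AVC hits its minimum where MC = AVC, at Q = 3, giving min AVC = 30 - 12·3 + 2·3^2 = $12.
Since P = $9 < min AVC = $12, price fails to cover variable cost at any output.
The firm minimizes its loss by shutting down and losing only its fixed cost of $593.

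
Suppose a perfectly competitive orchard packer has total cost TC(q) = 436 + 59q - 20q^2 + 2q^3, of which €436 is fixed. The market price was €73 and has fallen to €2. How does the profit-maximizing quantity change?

Output falls from 7 to 0 (the firm shuts down)

MC = 59 - 40q + 6q^2; the shutdown threshold is min AVC = €9 (at q = 5).
With P = €73 above the shutdown price, P = MC gives q = 7.
At P = €2 < min AVC = €9, price no longer covers variable cost at any output, so the firm shuts down: q = 0.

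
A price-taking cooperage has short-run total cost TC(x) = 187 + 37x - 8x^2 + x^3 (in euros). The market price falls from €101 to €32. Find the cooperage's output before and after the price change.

Output falls from 8 to 5

MC = 37 - 16x + 3x^2; the shutdown threshold is min AVC = €21 (at x = 4).
At P = €101 ≥ min AVC, set P = MC on the rising branch: x = 8.
At P = €32 ≥ min AVC, set P = MC: x = 5. The firm stays open but cuts output.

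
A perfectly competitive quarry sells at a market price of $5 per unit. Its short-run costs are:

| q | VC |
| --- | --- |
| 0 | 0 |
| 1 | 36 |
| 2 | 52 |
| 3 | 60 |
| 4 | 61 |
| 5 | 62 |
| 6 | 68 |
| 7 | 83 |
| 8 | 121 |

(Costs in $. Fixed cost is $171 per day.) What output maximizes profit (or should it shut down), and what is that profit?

q = 0 (shut down); profit = -$171

Profit at each row (π = 5q − TC): q=0: -171; q=1: -202; q=2: -213; q=3: -216; q=4: -212; q=5: -208; q=6: -209; q=7: -219; q=8: -252.
Profit is highest at q = 0. Equivalently, the lowest AVC in the table is 68/6 ≈ $11.33 at q = 6, and P = $5 falls below it — price never covers variable cost, so the firm shuts down and loses only its fixed cost.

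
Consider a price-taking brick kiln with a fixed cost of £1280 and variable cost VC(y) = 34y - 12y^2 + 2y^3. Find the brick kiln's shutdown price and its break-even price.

Shutdown price = £16; break-even price = £226

AVC = 34 - 12y + 2y^2; minimized at y = 3, giving min AVC = £16. That is the shutdown price.
ATC = 1280/y + 34 - 12y + 2y^2. Setting dATC/dy = −1280/y^2 − 12 + 4y = 0 gives y = 8 (since 4·8^3 − 12·8^2 = 1280).
min ATC = 1280/8 + 34 − 12·8 + 2·8^2 = £226. That is the break-even price.
Between these two prices the firm operates at a loss; above £226 it earns a profit.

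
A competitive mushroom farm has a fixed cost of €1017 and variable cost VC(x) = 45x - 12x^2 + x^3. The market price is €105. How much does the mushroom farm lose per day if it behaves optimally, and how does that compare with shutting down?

Profit = -€217 at x = 10

AVC = 45 - 12x + x^2; min AVC = €9 at x = 6. Since P = €105 ≥ min AVC, the firm produces.
With MC = 45 - 24x + 3x^2, P = MC on the upward-sloping part at x* = 10.
TR = 105·10 = 1050. TC = 1017 + 250 = 1267. Profit = 1050 − 1267 = -€217.
By producing, the firm covers all variable cost plus €800 of fixed cost; shutting down would lose the full €1017.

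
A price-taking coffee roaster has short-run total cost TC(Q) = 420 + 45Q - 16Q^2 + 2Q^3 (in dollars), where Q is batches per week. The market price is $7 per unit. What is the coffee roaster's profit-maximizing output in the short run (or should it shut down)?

Variable cost is VC = 45Q - 16Q^2 + 2Q^3, so AVC = VC/Q = 45 - 16Q + 2Q^2 and MC = dTC/dQ = 45 - 32Q + 6Q^2.
AVC hits its minimum where MC = AVC, at Q = 4, giving min AVC = 45 - 16·4 + 2·4^2 = $13.
Since P = $7 < min AVC = $13, price fails to cover variable cost at any output.
Shutting down limits the loss to fixed cost, $420.

Shut down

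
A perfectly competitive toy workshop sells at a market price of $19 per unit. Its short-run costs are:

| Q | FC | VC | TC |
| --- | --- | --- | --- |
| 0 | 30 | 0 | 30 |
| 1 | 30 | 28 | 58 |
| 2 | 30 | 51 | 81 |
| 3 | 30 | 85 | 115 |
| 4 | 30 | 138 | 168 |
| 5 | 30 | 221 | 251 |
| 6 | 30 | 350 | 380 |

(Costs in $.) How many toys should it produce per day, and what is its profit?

Compute π = P·Q − TC at each output: Q=0: -30; Q=1: -39; Q=2: -43; Q=3: -58; Q=4: -92; Q=5: -156; Q=6: -266.
Profit is highest at Q = 0. Equivalently, the lowest AVC in the table is 51/2 ≈ $25.50 at Q = 2, and P = $19 falls below it — price never covers variable cost, so the firm shuts down and loses only its fixed cost.

Q = 0 (shut down); profit = -$30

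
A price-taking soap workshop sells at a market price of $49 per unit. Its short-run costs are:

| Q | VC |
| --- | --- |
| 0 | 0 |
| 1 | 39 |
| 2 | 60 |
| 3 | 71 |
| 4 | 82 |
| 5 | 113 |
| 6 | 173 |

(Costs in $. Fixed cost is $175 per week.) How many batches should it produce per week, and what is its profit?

Q = 5; profit = -$43

Compute π = P·Q − TC at each output: Q=0: -175; Q=1: -165; Q=2: -137; Q=3: -99; Q=4: -61; Q=5: -43; Q=6: -54.
Profit is maximized at Q = 5. AVC there is 113/5 = $22.60 ≤ P, so producing beats shutting down (which would give -$175).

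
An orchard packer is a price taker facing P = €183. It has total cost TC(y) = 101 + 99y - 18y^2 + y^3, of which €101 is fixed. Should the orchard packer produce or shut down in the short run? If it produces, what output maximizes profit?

From TC, MC = TC'(y) = 99 - 36y + 3y^2 and AVC = VC/y = 99 - 18y + y^2.
The AVC parabola has its vertex at y = 18/2 = 9, where AVC = 99 - 18·9 + 9^2 = €18.
Because €183 ≥ €18, revenue can cover variable cost; the firm operates.
Solving P = MC: -84 - 36y + 3y^2 = 0 ⇒ y = -2 or 14. On the upward-sloping branch, y* = 14.
Check: AVC at y = 14 is €43 ≤ P, so revenue covers variable cost.
Profit = P·y − TC = 183·14 − 703 = €1859.

Produce at y = 14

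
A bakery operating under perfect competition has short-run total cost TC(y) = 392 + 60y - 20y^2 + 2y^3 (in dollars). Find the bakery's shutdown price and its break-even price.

AVC = 60 - 20y + 2y^2; minimized at y = 5, giving min AVC = $10. That is the shutdown price.
ATC = 392/y + 60 - 20y + 2y^2. Setting dATC/dy = −392/y^2 − 20 + 4y = 0 gives y = 7 (since 4·7^3 − 20·7^2 = 392).
min ATC = 392/7 + 60 − 20·7 + 2·7^2 = $74. That is the break-even price.
For $10 ≤ P < $74 the firm produces at a loss; below $10 it shuts down.

Shutdown price = $10; break-even price = $74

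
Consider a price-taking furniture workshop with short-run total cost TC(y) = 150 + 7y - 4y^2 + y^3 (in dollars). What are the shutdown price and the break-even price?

Shutdown price = $3; break-even price = $42

Shutdown price = min AVC. AVC = 7 - 4y + y^2, with vertex at y = 2 and minimum $3.
ATC = 150/y + 7 - 4y + y^2. Setting dATC/dy = −150/y^2 − 4 + 2y = 0 gives y = 5 (since 2·5^3 − 4·5^2 = 150).
min ATC = 150/5 + 7 − 4·5 + 5^2 = $42. That is the break-even price.
For $3 ≤ P < $42 the firm produces at a loss; below $3 it shuts down.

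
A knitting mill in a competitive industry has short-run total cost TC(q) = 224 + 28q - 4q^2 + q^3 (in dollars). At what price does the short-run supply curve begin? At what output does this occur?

The firm shuts down when price falls below the minimum of average variable cost. AVC = VC/q = 28 - 4q + q^2.
dAVC/dq = -4 + 2q = 0 gives q = 2. min AVC = 28 - 4·2 + 2^2 = 24.
For P < $24 the firm produces nothing.

$24 per unit, at q = 2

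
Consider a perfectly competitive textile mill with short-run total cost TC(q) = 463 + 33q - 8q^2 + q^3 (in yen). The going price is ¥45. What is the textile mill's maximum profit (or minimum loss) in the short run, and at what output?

AVC = 33 - 8q + q^2; min AVC = ¥17 at q = 4. Since P = ¥45 ≥ min AVC, the firm produces.
MC = 33 - 16q + 3q^2. Setting P = MC and taking the root on the rising branch gives q* = 6.
TR = 45·6 = 270. TC = 463 + 126 = 589. Profit = 270 − 589 = -¥319.
That loss of ¥319 beats the ¥463 the firm would lose by shutting down; producing recovers ¥144 of fixed cost.

Profit = -¥319 at q = 6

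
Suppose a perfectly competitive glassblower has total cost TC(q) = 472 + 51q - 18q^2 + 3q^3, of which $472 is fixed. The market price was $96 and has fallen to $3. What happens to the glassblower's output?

AVC = 51 - 18q + 3q^2, minimized at q = 3 where min AVC = $24. MC = 51 - 36q + 9q^2.
With P = $96 above the shutdown price, P = MC gives q = 5.
At P = $3 < min AVC = $24, price no longer covers variable cost at any output, so the firm shuts down: q = 0.

Output falls from 5 to 0 (the firm shuts down)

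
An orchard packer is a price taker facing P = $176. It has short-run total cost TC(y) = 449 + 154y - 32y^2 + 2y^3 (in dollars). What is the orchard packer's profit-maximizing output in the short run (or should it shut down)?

Produce at y = 11

Strip out fixed cost: VC = 154y - 32y^2 + 2y^3. Then AVC = 154 - 32y + 2y^2 and MC = 154 - 64y + 6y^2.
The AVC parabola has its vertex at y = 32/4 = 8, where AVC = 154 - 32·8 + 2·8^2 = $26.
P = $176 exceeds min AVC = $26, so the firm stays open.
Solving P = MC: -22 - 64y + 6y^2 = 0 ⇒ y = -1/3 or 11. On the upward-sloping branch, y* = 11.
Check: AVC at y = 11 is $44 ≤ P, so revenue covers variable cost.
Profit = P·y − TC = 176·11 − 933 = $1003.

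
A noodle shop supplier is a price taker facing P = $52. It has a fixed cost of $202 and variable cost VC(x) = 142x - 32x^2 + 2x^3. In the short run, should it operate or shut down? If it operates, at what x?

Produce at x = 9

From TC, MC = TC'(x) = 142 - 64x + 6x^2 and AVC = VC/x = 142 - 32x + 2x^2.
The AVC parabola has its vertex at x = 32/4 = 8, where AVC = 142 - 32·8 + 2·8^2 = $14.
Since P = $52 ≥ min AVC = $14, price covers variable cost and the firm should produce.
P = MC gives 90 - 64x + 6x^2 = 0, with roots 5/3 and 9. Take the larger (rising MC): x* = 9.
Check: AVC at x = 9 is $16 ≤ P, so revenue covers variable cost.
Profit = P·x − TC = 52·9 − 346 = $122.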